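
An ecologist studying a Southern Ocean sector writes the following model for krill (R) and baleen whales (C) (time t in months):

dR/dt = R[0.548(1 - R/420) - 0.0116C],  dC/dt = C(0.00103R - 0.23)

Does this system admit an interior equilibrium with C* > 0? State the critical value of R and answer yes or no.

The predator equation gives dC/dt > 0 only when R > 0.23/0.00103 = 223.
Without the predator, R → K = 420. Since 420 > 223, the predator can invade and persist.

Threshold R = 223; K > 223, so yes, the predator persists.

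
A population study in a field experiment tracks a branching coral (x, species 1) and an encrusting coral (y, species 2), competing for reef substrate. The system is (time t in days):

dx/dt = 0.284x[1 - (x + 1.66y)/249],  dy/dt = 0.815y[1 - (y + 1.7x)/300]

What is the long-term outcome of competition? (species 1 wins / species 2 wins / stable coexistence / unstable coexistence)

Compare the nullcline intercepts: K1/α12 = 249/1.66 = 150 < K2 = 300; K2/α21 = 300/1.7 = 176 < K1 = 249.
Since both are reversed, neither can invade when rare; the interior point is a saddle.

unstable coexistence (outcome depends on initial conditions)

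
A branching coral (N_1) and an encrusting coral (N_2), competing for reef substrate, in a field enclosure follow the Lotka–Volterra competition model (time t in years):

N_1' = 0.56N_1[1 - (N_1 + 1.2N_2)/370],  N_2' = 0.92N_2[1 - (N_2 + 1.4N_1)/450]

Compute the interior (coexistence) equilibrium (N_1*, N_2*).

N_1* ≈ 250, N_2* ≈ 100

Setting both brackets to zero gives the nullclines N_1 + 1.2N_2 = 370 and 1.4N_1 + N_2 = 450.
Substituting N_2 = 450 - 1.4N_1 into the first: N_1(1 - 1.2·1.4) = 370 - 1.2·450.
So N_1* = -170/-0.68 = 250, and then N_2* = 450 - 1.4·250 = 100.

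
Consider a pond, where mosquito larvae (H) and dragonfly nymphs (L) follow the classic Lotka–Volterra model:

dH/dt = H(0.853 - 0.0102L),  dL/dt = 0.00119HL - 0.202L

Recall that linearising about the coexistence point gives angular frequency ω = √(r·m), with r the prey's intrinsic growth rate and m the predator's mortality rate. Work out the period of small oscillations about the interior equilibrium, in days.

T ≈ 15.1 days

Here r = 0.853 and m = 0.202, so r·m = 0.172.
ω = √0.172 = 0.415 per day, hence T = 2π/ω ≈ 15.1 days.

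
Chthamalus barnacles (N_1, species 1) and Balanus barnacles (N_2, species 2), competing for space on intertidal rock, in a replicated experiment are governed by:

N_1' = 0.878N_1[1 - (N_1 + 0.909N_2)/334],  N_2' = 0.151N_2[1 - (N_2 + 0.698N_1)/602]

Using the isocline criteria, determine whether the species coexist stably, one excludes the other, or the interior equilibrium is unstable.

Compare the nullcline intercepts: K1/α12 = 334/0.909 = 367 < K2 = 602; K2/α21 = 602/0.698 = 862 > K1 = 334.
Since the inequalities point opposite ways, species 2 can invade but species 1 cannot.

species 2 excludes species 1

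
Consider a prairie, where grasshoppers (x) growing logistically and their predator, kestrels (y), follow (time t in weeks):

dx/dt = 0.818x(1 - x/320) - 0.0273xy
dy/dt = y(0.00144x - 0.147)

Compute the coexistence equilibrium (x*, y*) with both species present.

x* ≈ 102, y* ≈ 20.4

From dy/dt = 0 with y > 0: 0.00144x* = 0.147, so x* = 102.
Substitute into dx/dt = 0: 0.818(1 - 102/320) = 0.0273y*.
The bracket is 0.681, giving y* = 0.557/0.0273 = 20.4.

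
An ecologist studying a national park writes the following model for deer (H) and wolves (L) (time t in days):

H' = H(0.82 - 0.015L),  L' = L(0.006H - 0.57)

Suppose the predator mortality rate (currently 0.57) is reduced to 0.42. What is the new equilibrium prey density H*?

At the interior fixed point, setting dL/dt = 0 with L > 0 fixes H* = (predator death rate)/(HL coefficient) — independent of the other coefficients.
With the change, H* = 0.42/0.006 = 70; it falls from 95.

H* ≈ 70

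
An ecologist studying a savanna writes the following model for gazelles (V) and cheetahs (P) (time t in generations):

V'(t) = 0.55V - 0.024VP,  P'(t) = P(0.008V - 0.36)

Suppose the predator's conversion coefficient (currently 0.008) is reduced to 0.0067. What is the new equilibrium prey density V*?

V* ≈ 53.7

At the interior fixed point, setting dP/dt = 0 with P > 0 fixes V* = (predator death rate)/(VP coefficient) — independent of the other coefficients.
With the change, V* = 0.36/0.0067 = 53.7; it rises from 45.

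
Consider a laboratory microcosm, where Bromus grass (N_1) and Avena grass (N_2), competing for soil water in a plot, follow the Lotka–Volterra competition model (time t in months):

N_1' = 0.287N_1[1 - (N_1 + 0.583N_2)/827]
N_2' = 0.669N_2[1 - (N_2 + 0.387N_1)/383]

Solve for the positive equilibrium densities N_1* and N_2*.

N_1* ≈ 780, N_2* ≈ 81.3

Setting both brackets to zero gives the nullclines N_1 + 0.583N_2 = 827 and 0.387N_1 + N_2 = 383.
Substituting N_2 = 383 - 0.387N_1 into the first: N_1(1 - 0.583·0.387) = 827 - 0.583·383.
So N_1* = 604/0.774 = 780, and then N_2* = 383 - 0.387·780 = 81.3.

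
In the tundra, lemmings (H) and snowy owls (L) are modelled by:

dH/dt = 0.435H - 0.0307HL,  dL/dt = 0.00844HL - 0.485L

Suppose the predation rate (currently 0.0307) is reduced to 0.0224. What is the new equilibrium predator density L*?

At the interior fixed point, setting dH/dt = 0 with H > 0 fixes L* = (prey growth rate)/(HL coefficient) — independent of the other coefficients.
With the change, L* = 0.435/0.0224 = 19.4; it rises from 14.2.

L* ≈ 19.4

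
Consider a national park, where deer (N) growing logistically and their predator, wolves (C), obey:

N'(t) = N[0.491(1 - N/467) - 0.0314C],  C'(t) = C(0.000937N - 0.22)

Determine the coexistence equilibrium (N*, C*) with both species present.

N* ≈ 235, C* ≈ 7.78

From dC/dt = 0 with C > 0: 0.000937N* = 0.22, so N* = 235.
Substitute into dN/dt = 0: 0.491(1 - 235/467) = 0.0314C*.
The bracket is 0.497, giving C* = 0.244/0.0314 = 7.78.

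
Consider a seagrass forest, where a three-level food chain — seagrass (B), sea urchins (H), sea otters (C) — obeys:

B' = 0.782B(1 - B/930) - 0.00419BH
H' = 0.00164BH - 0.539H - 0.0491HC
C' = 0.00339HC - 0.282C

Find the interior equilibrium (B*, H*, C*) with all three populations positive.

B* ≈ 515, H* ≈ 83.2, C* ≈ 6.24

From dC/dt = 0: 0.00339H* = 0.282, so H* = 83.2.
From dB/dt = 0: 0.782(1 - B*/930) = 0.00419·83.2, giving B* = 930·(1 - 0.446) = 515.
From dH/dt = 0: 0.00164·515 - 0.539 = 0.0491C*, so C* = 0.306/0.0491 = 6.24.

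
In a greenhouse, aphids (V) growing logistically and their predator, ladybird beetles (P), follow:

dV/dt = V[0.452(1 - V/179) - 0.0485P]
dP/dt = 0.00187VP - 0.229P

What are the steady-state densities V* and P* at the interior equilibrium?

From dP/dt = 0 with P > 0: 0.00187V* = 0.229, so V* = 122.
Substitute into dV/dt = 0: 0.452(1 - 122/179) = 0.0485P*.
The bracket is 0.316, giving P* = 0.143/0.0485 = 2.94.

V* ≈ 122, P* ≈ 2.94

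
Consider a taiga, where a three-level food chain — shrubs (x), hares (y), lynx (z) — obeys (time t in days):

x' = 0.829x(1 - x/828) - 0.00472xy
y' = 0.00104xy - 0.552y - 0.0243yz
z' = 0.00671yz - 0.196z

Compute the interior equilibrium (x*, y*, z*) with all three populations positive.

x* ≈ 690, y* ≈ 29.2, z* ≈ 6.83

From dz/dt = 0: 0.00671y* = 0.196, so y* = 29.2.
From dx/dt = 0: 0.829(1 - x*/828) = 0.00472·29.2, giving x* = 828·(1 - 0.166) = 690.
From dy/dt = 0: 0.00104·690 - 0.552 = 0.0243z*, so z* = 0.166/0.0243 = 6.83.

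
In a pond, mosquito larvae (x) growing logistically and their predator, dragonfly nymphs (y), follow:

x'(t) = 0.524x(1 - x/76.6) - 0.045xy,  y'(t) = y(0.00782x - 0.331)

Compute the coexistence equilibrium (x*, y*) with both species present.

From dy/dt = 0 with y > 0: 0.00782x* = 0.331, so x* = 42.3.
Substitute into dx/dt = 0: 0.524(1 - 42.3/76.6) = 0.045y*.
The bracket is 0.447, giving y* = 0.234/0.045 = 5.21.

x* ≈ 42.3, y* ≈ 5.21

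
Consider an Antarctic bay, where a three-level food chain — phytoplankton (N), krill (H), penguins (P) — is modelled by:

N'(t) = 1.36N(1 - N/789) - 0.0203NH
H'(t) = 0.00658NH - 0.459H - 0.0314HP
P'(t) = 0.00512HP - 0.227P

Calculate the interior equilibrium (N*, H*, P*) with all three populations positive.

From dP/dt = 0: 0.00512H* = 0.227, so H* = 44.3.
From dN/dt = 0: 1.36(1 - N*/789) = 0.0203·44.3, giving N* = 789·(1 - 0.662) = 267.
From dH/dt = 0: 0.00658·267 - 0.459 = 0.0314P*, so P* = 1.3/0.0314 = 41.3.

N* ≈ 267, H* ≈ 44.3, P* ≈ 41.3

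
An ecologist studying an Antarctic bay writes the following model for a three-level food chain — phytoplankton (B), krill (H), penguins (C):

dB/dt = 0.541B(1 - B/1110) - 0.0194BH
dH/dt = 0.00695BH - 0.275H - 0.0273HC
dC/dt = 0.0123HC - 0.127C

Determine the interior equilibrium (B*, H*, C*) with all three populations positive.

From dC/dt = 0: 0.0123H* = 0.127, so H* = 10.3.
From dB/dt = 0: 0.541(1 - B*/1110) = 0.0194·10.3, giving B* = 1110·(1 - 0.37) = 699.
From dH/dt = 0: 0.00695·699 - 0.275 = 0.0273C*, so C* = 4.58/0.0273 = 168.

B* ≈ 699, H* ≈ 10.3, C* ≈ 168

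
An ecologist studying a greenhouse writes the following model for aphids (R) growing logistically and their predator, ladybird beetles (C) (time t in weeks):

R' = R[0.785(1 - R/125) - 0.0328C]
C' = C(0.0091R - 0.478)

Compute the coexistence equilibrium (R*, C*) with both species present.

R* ≈ 52.5, C* ≈ 13.9

From dC/dt = 0 with C > 0: 0.0091R* = 0.478, so R* = 52.5.
Substitute into dR/dt = 0: 0.785(1 - 52.5/125) = 0.0328C*.
The bracket is 0.58, giving C* = 0.455/0.0328 = 13.9.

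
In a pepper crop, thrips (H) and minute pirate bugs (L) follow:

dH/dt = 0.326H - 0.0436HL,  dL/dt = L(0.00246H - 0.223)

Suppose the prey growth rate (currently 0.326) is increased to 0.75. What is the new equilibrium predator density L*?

L* ≈ 17.2

At the interior fixed point, setting dH/dt = 0 with H > 0 fixes L* = (prey growth rate)/(HL coefficient) — independent of the other coefficients.
With the change, L* = 0.75/0.0436 = 17.2; it rises from 7.48.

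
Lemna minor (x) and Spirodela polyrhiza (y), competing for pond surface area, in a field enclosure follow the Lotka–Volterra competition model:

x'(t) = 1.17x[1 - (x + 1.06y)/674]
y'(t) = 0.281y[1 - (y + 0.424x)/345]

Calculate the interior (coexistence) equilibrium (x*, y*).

x* ≈ 560, y* ≈ 108

Setting both brackets to zero gives the nullclines x + 1.06y = 674 and 0.424x + y = 345.
Substituting y = 345 - 0.424x into the first: x(1 - 1.06·0.424) = 674 - 1.06·345.
So x* = 308/0.551 = 560, and then y* = 345 - 0.424·560 = 108.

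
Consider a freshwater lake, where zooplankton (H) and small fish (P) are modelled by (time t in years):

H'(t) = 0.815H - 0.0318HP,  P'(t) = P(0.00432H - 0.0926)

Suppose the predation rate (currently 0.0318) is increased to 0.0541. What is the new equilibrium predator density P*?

At the interior fixed point, setting dH/dt = 0 with H > 0 fixes P* = (prey growth rate)/(HP coefficient) — independent of the other coefficients.
With the change, P* = 0.815/0.0541 = 15.1; it falls from 25.6.

P* ≈ 15.1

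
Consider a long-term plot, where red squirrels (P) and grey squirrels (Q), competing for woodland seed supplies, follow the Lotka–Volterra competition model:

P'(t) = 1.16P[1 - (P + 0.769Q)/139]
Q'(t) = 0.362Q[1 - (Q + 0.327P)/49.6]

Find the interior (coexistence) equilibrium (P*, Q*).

P* ≈ 135, Q* ≈ 5.54

Setting both brackets to zero gives the nullclines P + 0.769Q = 139 and 0.327P + Q = 49.6.
Substituting Q = 49.6 - 0.327P into the first: P(1 - 0.769·0.327) = 139 - 0.769·49.6.
So P* = 101/0.749 = 135, and then Q* = 49.6 - 0.327·135 = 5.54.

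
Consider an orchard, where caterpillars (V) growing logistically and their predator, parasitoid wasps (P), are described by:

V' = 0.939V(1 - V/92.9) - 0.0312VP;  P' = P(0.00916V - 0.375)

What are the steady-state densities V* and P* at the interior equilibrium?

V* ≈ 40.9, P* ≈ 16.8

From dP/dt = 0 with P > 0: 0.00916V* = 0.375, so V* = 40.9.
Substitute into dV/dt = 0: 0.939(1 - 40.9/92.9) = 0.0312P*.
The bracket is 0.559, giving P* = 0.525/0.0312 = 16.8.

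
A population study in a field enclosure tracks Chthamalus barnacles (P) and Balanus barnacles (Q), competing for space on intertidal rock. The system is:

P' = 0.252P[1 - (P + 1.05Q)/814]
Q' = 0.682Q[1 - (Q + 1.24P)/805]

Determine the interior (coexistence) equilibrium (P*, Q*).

Setting both brackets to zero gives the nullclines P + 1.05Q = 814 and 1.24P + Q = 805.
Substituting Q = 805 - 1.24P into the first: P(1 - 1.05·1.24) = 814 - 1.05·805.
So P* = -31.2/-0.302 = 103, and then Q* = 805 - 1.24·103 = 677.

P* ≈ 103, Q* ≈ 677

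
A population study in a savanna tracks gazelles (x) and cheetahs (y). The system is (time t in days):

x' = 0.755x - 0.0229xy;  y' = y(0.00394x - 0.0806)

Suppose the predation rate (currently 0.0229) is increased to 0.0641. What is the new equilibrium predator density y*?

y* ≈ 11.8

At the interior fixed point, setting dx/dt = 0 with x > 0 fixes y* = (prey growth rate)/(xy coefficient) — independent of the other coefficients.
With the change, y* = 0.755/0.0641 = 11.8; it falls from 33.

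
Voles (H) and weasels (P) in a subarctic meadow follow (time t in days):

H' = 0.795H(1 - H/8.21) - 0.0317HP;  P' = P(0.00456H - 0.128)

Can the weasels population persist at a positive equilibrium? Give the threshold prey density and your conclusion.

The predator equation gives dP/dt > 0 only when H > 0.128/0.00456 = 28.1.
Without the predator, H → K = 8.21. Since 8.21 < 28.1, the predator cannot invade.

Threshold H = 28.1; K < 28.1, so no, the predator goes extinct.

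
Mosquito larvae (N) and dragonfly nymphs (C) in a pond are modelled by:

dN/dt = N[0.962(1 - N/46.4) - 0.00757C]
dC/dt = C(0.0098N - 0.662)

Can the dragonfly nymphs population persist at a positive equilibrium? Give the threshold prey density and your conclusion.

The predator equation gives dC/dt > 0 only when N > 0.662/0.0098 = 67.6.
Without the predator, N → K = 46.4. Since 46.4 < 67.6, the predator cannot invade.

Threshold N = 67.6; K < 67.6, so no, the predator goes extinct.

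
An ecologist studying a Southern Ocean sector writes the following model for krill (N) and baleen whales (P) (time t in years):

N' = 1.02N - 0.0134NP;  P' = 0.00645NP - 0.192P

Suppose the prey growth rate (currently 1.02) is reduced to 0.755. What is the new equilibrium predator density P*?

P* ≈ 56.3

At the interior fixed point, setting dN/dt = 0 with N > 0 fixes P* = (prey growth rate)/(NP coefficient) — independent of the other coefficients.
With the change, P* = 0.755/0.0134 = 56.3; it falls from 76.1.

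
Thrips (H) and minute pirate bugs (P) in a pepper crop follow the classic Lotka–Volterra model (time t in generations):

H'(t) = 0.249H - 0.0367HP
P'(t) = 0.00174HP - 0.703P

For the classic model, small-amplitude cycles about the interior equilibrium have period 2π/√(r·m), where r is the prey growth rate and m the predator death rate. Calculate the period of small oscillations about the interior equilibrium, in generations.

T ≈ 15 generations

Here r = 0.249 and m = 0.703, so r·m = 0.175.
ω = √0.175 = 0.418 per generation, hence T = 2π/ω ≈ 15 generations.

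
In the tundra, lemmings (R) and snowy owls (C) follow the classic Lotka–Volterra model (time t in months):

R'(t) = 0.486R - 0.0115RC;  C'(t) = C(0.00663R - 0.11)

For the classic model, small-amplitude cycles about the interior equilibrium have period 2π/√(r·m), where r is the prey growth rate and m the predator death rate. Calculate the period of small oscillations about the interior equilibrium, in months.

Here r = 0.486 and m = 0.11, so r·m = 0.0535.
ω = √0.0535 = 0.231 per month, hence T = 2π/ω ≈ 27.2 months.

T ≈ 27.2 months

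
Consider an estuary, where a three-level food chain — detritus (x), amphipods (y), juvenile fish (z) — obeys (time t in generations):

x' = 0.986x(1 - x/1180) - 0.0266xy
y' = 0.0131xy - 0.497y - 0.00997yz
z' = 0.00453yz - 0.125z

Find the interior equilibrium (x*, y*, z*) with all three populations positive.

From dz/dt = 0: 0.00453y* = 0.125, so y* = 27.6.
From dx/dt = 0: 0.986(1 - x*/1180) = 0.0266·27.6, giving x* = 1180·(1 - 0.744) = 302.
From dy/dt = 0: 0.0131·302 - 0.497 = 0.00997z*, so z* = 3.45/0.00997 = 346.

x* ≈ 302, y* ≈ 27.6, z* ≈ 346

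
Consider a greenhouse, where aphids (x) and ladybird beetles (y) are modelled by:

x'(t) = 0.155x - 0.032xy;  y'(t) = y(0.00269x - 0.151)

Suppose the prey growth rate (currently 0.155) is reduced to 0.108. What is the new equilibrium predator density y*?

At the interior fixed point, setting dx/dt = 0 with x > 0 fixes y* = (prey growth rate)/(xy coefficient) — independent of the other coefficients.
With the change, y* = 0.108/0.032 = 3.38; it falls from 4.84.

y* ≈ 3.38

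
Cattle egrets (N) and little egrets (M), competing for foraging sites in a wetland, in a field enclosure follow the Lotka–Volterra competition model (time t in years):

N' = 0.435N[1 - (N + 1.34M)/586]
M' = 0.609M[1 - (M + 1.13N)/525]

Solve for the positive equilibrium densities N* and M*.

N* ≈ 229, M* ≈ 267

Setting both brackets to zero gives the nullclines N + 1.34M = 586 and 1.13N + M = 525.
Substituting M = 525 - 1.13N into the first: N(1 - 1.34·1.13) = 586 - 1.34·525.
So N* = -118/-0.514 = 229, and then M* = 525 - 1.13·229 = 267.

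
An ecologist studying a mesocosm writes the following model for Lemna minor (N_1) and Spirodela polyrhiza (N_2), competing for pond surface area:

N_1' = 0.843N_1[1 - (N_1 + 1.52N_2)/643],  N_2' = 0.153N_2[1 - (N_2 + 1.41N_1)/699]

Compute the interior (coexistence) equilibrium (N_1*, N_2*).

Setting both brackets to zero gives the nullclines N_1 + 1.52N_2 = 643 and 1.41N_1 + N_2 = 699.
Substituting N_2 = 699 - 1.41N_1 into the first: N_1(1 - 1.52·1.41) = 643 - 1.52·699.
So N_1* = -419/-1.14 = 367, and then N_2* = 699 - 1.41·367 = 182.

N_1* ≈ 367, N_2* ≈ 182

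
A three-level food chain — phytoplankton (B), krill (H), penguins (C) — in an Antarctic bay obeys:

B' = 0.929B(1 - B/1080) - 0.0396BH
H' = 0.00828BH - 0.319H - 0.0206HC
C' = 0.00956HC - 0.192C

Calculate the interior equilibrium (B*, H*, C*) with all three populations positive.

B* ≈ 155, H* ≈ 20.1, C* ≈ 47

From dC/dt = 0: 0.00956H* = 0.192, so H* = 20.1.
From dB/dt = 0: 0.929(1 - B*/1080) = 0.0396·20.1, giving B* = 1080·(1 - 0.856) = 155.
From dH/dt = 0: 0.00828·155 - 0.319 = 0.0206C*, so C* = 0.968/0.0206 = 47.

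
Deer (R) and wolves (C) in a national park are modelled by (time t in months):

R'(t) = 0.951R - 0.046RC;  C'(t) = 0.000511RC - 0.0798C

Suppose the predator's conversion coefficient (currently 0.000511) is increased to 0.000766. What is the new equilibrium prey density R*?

At the interior fixed point, setting dC/dt = 0 with C > 0 fixes R* = (predator death rate)/(RC coefficient) — independent of the other coefficients.
With the change, R* = 0.0798/0.000766 = 104; it falls from 156.

R* ≈ 104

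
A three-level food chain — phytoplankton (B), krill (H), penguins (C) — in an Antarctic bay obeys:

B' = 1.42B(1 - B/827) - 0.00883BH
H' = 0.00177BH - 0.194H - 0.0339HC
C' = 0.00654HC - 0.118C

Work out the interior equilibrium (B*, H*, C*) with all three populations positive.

B* ≈ 734, H* ≈ 18, C* ≈ 32.6

From dC/dt = 0: 0.00654H* = 0.118, so H* = 18.
From dB/dt = 0: 1.42(1 - B*/827) = 0.00883·18, giving B* = 827·(1 - 0.112) = 734.
From dH/dt = 0: 0.00177·734 - 0.194 = 0.0339C*, so C* = 1.11/0.0339 = 32.6.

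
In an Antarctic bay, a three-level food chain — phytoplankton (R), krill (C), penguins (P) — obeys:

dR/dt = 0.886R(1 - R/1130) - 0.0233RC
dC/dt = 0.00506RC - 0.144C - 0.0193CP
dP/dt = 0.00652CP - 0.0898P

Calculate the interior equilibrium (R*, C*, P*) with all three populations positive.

From dP/dt = 0: 0.00652C* = 0.0898, so C* = 13.8.
From dR/dt = 0: 0.886(1 - R*/1130) = 0.0233·13.8, giving R* = 1130·(1 - 0.362) = 721.
From dC/dt = 0: 0.00506·721 - 0.144 = 0.0193P*, so P* = 3.5/0.0193 = 181.

R* ≈ 721, C* ≈ 13.8, P* ≈ 181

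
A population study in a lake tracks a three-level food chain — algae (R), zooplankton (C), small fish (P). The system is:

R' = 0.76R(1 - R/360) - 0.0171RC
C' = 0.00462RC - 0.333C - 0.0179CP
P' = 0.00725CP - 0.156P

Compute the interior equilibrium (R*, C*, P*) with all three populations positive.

From dP/dt = 0: 0.00725C* = 0.156, so C* = 21.5.
From dR/dt = 0: 0.76(1 - R*/360) = 0.0171·21.5, giving R* = 360·(1 - 0.484) = 186.
From dC/dt = 0: 0.00462·186 - 0.333 = 0.0179P*, so P* = 0.525/0.0179 = 29.3.

R* ≈ 186, C* ≈ 21.5, P* ≈ 29.3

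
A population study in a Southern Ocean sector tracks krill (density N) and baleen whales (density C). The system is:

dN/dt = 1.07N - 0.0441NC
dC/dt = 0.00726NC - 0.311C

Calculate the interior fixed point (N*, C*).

Set dC/dt = 0 with C > 0: 0.00726N - 0.311 = 0, so N* = 0.311/0.00726 = 42.8.
Set dN/dt = 0 with N > 0: 1.07 - 0.0441C = 0, so C* = 1.07/0.0441 = 24.3.

N* ≈ 42.8, C* ≈ 24.3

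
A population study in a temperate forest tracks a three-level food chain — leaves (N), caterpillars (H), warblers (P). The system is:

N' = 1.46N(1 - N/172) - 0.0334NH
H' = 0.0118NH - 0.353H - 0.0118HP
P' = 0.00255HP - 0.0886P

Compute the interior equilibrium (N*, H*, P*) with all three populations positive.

N* ≈ 35.3, H* ≈ 34.7, P* ≈ 5.37

From dP/dt = 0: 0.00255H* = 0.0886, so H* = 34.7.
From dN/dt = 0: 1.46(1 - N*/172) = 0.0334·34.7, giving N* = 172·(1 - 0.795) = 35.3.
From dH/dt = 0: 0.0118·35.3 - 0.353 = 0.0118P*, so P* = 0.0634/0.0118 = 5.37.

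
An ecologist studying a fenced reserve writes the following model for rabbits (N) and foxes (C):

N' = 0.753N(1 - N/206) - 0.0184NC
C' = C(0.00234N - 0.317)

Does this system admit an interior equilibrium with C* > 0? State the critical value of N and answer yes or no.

The predator equation gives dC/dt > 0 only when N > 0.317/0.00234 = 135.
Without the predator, N → K = 206. Since 206 > 135, the predator can invade and persist.

Threshold N = 135; K > 135, so yes, the predator persists.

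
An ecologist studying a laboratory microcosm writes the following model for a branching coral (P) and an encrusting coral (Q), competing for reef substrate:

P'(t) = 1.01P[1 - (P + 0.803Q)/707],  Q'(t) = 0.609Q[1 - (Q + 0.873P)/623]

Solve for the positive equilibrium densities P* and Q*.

Setting both brackets to zero gives the nullclines P + 0.803Q = 707 and 0.873P + Q = 623.
Substituting Q = 623 - 0.873P into the first: P(1 - 0.803·0.873) = 707 - 0.803·623.
So P* = 207/0.299 = 691, and then Q* = 623 - 0.873·691 = 19.4.

P* ≈ 691, Q* ≈ 19.4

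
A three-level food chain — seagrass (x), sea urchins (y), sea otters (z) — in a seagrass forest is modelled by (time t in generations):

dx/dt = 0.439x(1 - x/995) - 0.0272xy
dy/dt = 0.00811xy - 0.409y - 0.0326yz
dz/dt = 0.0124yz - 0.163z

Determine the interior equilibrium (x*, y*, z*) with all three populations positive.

From dz/dt = 0: 0.0124y* = 0.163, so y* = 13.1.
From dx/dt = 0: 0.439(1 - x*/995) = 0.0272·13.1, giving x* = 995·(1 - 0.814) = 185.
From dy/dt = 0: 0.00811·185 - 0.409 = 0.0326z*, so z* = 1.09/0.0326 = 33.4.

x* ≈ 185, y* ≈ 13.1, z* ≈ 33.4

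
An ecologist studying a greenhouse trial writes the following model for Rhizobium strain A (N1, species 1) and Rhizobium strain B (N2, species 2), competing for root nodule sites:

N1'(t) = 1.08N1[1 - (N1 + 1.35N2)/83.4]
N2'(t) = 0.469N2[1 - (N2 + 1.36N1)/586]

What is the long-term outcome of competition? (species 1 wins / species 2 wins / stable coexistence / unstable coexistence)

species 2 excludes species 1

Compare the nullcline intercepts: K1/α12 = 83.4/1.35 = 61.8 < K2 = 586; K2/α21 = 586/1.36 = 431 > K1 = 83.4.
Since the inequalities point opposite ways, species 2 can invade but species 1 cannot.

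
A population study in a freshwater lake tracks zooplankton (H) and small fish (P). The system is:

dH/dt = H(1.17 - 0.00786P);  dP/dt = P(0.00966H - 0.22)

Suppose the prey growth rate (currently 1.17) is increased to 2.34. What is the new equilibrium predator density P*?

At the interior fixed point, setting dH/dt = 0 with H > 0 fixes P* = (prey growth rate)/(HP coefficient) — independent of the other coefficients.
With the change, P* = 2.34/0.00786 = 298; it rises from 149.

P* ≈ 298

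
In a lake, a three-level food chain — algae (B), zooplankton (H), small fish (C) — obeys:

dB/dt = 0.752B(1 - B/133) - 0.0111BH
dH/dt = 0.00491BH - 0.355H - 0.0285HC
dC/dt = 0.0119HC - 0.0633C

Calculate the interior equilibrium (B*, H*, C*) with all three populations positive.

B* ≈ 123, H* ≈ 5.32, C* ≈ 8.66

From dC/dt = 0: 0.0119H* = 0.0633, so H* = 5.32.
From dB/dt = 0: 0.752(1 - B*/133) = 0.0111·5.32, giving B* = 133·(1 - 0.0785) = 123.
From dH/dt = 0: 0.00491·123 - 0.355 = 0.0285C*, so C* = 0.247/0.0285 = 8.66.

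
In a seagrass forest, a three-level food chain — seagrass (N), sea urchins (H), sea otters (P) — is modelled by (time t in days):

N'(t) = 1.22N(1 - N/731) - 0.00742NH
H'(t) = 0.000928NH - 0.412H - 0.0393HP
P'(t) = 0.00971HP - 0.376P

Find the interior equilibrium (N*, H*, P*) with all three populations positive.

From dP/dt = 0: 0.00971H* = 0.376, so H* = 38.7.
From dN/dt = 0: 1.22(1 - N*/731) = 0.00742·38.7, giving N* = 731·(1 - 0.236) = 559.
From dH/dt = 0: 0.000928·559 - 0.412 = 0.0393P*, so P* = 0.107/0.0393 = 2.71.

N* ≈ 559, H* ≈ 38.7, P* ≈ 2.71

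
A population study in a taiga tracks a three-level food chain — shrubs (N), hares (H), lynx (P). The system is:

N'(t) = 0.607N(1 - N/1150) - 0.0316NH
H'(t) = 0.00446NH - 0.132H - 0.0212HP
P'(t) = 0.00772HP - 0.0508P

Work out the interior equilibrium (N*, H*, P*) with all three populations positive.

N* ≈ 756, H* ≈ 6.58, P* ≈ 153

From dP/dt = 0: 0.00772H* = 0.0508, so H* = 6.58.
From dN/dt = 0: 0.607(1 - N*/1150) = 0.0316·6.58, giving N* = 1150·(1 - 0.343) = 756.
From dH/dt = 0: 0.00446·756 - 0.132 = 0.0212P*, so P* = 3.24/0.0212 = 153.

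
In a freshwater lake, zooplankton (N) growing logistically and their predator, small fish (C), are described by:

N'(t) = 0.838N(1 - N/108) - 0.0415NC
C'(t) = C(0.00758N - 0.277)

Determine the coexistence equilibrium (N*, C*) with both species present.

From dC/dt = 0 with C > 0: 0.00758N* = 0.277, so N* = 36.5.
Substitute into dN/dt = 0: 0.838(1 - 36.5/108) = 0.0415C*.
The bracket is 0.662, giving C* = 0.554/0.0415 = 13.4.

N* ≈ 36.5, C* ≈ 13.4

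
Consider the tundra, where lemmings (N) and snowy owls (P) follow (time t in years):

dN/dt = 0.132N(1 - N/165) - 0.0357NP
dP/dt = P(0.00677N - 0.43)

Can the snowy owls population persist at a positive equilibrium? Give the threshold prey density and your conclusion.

Threshold N = 63.5; K > 63.5, so yes, the predator persists.

The predator equation gives dP/dt > 0 only when N > 0.43/0.00677 = 63.5.
Without the predator, N → K = 165. Since 165 > 63.5, the predator can invade and persist.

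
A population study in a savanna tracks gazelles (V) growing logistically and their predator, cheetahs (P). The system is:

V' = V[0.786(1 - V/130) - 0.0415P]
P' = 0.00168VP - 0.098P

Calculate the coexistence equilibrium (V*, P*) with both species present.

From dP/dt = 0 with P > 0: 0.00168V* = 0.098, so V* = 58.3.
Substitute into dV/dt = 0: 0.786(1 - 58.3/130) = 0.0415P*.
The bracket is 0.551, giving P* = 0.433/0.0415 = 10.4.

V* ≈ 58.3, P* ≈ 10.4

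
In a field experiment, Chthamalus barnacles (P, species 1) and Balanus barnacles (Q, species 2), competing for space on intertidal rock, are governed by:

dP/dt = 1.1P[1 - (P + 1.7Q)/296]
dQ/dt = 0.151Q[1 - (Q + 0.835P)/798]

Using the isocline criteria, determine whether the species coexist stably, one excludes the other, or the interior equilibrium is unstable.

species 2 excludes species 1

Compare the nullcline intercepts: K1/α12 = 296/1.7 = 174 < K2 = 798; K2/α21 = 798/0.835 = 956 > K1 = 296.
Since the inequalities point opposite ways, species 2 can invade but species 1 cannot.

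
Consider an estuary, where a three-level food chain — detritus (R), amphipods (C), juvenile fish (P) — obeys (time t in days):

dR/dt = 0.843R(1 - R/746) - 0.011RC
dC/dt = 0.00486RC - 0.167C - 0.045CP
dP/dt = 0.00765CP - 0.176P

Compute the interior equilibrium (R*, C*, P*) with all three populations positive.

From dP/dt = 0: 0.00765C* = 0.176, so C* = 23.
From dR/dt = 0: 0.843(1 - R*/746) = 0.011·23, giving R* = 746·(1 - 0.3) = 522.
From dC/dt = 0: 0.00486·522 - 0.167 = 0.045P*, so P* = 2.37/0.045 = 52.7.

R* ≈ 522, C* ≈ 23, P* ≈ 52.7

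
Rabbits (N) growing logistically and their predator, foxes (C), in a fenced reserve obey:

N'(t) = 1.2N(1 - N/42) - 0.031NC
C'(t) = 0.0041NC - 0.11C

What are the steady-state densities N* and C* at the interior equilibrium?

From dC/dt = 0 with C > 0: 0.0041N* = 0.11, so N* = 26.8.
Substitute into dN/dt = 0: 1.2(1 - 26.8/42) = 0.031C*.
The bracket is 0.361, giving C* = 0.433/0.031 = 14.

N* ≈ 26.8, C* ≈ 14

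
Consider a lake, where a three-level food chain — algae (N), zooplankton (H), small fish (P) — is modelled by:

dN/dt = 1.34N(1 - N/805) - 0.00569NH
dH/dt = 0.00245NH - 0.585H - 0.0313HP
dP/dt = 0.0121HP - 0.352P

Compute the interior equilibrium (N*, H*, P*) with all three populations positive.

From dP/dt = 0: 0.0121H* = 0.352, so H* = 29.1.
From dN/dt = 0: 1.34(1 - N*/805) = 0.00569·29.1, giving N* = 805·(1 - 0.124) = 706.
From dH/dt = 0: 0.00245·706 - 0.585 = 0.0313P*, so P* = 1.14/0.0313 = 36.5.

N* ≈ 706, H* ≈ 29.1, P* ≈ 36.5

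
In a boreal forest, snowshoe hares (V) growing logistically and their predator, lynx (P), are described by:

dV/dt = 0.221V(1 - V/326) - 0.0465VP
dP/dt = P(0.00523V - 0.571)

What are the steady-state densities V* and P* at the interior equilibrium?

From dP/dt = 0 with P > 0: 0.00523V* = 0.571, so V* = 109.
Substitute into dV/dt = 0: 0.221(1 - 109/326) = 0.0465P*.
The bracket is 0.665, giving P* = 0.147/0.0465 = 3.16.

V* ≈ 109, P* ≈ 3.16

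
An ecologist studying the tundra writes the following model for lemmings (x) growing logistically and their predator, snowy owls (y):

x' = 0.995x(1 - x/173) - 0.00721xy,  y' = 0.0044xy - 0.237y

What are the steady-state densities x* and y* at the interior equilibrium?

From dy/dt = 0 with y > 0: 0.0044x* = 0.237, so x* = 53.9.
Substitute into dx/dt = 0: 0.995(1 - 53.9/173) = 0.00721y*.
The bracket is 0.689, giving y* = 0.685/0.00721 = 95.

x* ≈ 53.9, y* ≈ 95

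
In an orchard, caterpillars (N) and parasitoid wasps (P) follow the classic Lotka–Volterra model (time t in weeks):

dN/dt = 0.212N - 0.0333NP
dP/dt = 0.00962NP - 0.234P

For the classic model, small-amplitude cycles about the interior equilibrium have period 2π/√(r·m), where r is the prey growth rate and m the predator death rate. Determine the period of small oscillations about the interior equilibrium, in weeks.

T ≈ 28.2 weeks

Here r = 0.212 and m = 0.234, so r·m = 0.0496.
ω = √0.0496 = 0.223 per week, hence T = 2π/ω ≈ 28.2 weeks.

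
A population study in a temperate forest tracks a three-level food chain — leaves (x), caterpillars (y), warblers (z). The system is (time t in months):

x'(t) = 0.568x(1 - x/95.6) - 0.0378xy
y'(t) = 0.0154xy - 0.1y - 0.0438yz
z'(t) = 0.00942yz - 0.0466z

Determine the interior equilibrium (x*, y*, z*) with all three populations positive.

From dz/dt = 0: 0.00942y* = 0.0466, so y* = 4.95.
From dx/dt = 0: 0.568(1 - x*/95.6) = 0.0378·4.95, giving x* = 95.6·(1 - 0.329) = 64.1.
From dy/dt = 0: 0.0154·64.1 - 0.1 = 0.0438z*, so z* = 0.888/0.0438 = 20.3.

x* ≈ 64.1, y* ≈ 4.95, z* ≈ 20.3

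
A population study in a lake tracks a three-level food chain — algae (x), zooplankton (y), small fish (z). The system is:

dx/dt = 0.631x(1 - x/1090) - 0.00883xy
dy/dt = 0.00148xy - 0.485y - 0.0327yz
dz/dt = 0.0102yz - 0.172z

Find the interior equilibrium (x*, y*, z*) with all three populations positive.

x* ≈ 833, y* ≈ 16.9, z* ≈ 22.9

From dz/dt = 0: 0.0102y* = 0.172, so y* = 16.9.
From dx/dt = 0: 0.631(1 - x*/1090) = 0.00883·16.9, giving x* = 1090·(1 - 0.236) = 833.
From dy/dt = 0: 0.00148·833 - 0.485 = 0.0327z*, so z* = 0.748/0.0327 = 22.9.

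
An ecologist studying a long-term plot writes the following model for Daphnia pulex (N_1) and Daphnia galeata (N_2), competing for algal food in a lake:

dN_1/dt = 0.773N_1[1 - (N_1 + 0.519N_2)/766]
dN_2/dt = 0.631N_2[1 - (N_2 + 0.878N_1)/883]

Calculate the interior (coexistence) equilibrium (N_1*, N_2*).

Setting both brackets to zero gives the nullclines N_1 + 0.519N_2 = 766 and 0.878N_1 + N_2 = 883.
Substituting N_2 = 883 - 0.878N_1 into the first: N_1(1 - 0.519·0.878) = 766 - 0.519·883.
So N_1* = 308/0.544 = 565, and then N_2* = 883 - 0.878·565 = 387.

N_1* ≈ 565, N_2* ≈ 387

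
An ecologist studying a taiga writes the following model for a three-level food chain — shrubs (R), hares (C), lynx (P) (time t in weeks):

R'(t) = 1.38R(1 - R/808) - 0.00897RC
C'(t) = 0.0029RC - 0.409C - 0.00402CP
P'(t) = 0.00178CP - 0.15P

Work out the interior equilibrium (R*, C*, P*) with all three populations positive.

From dP/dt = 0: 0.00178C* = 0.15, so C* = 84.3.
From dR/dt = 0: 1.38(1 - R*/808) = 0.00897·84.3, giving R* = 808·(1 - 0.548) = 365.
From dC/dt = 0: 0.0029·365 - 0.409 = 0.00402P*, so P* = 0.651/0.00402 = 162.

R* ≈ 365, C* ≈ 84.3, P* ≈ 162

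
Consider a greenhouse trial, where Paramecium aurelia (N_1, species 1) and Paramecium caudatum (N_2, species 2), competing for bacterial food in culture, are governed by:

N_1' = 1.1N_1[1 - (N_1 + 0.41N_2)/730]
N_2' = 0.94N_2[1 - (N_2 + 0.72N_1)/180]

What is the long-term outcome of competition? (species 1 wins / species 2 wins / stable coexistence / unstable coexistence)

species 1 excludes species 2

Compare the nullcline intercepts: K1/α12 = 730/0.41 = 1780 > K2 = 180; K2/α21 = 180/0.72 = 250 < K1 = 730.
Since the inequalities point opposite ways, species 1 can invade but species 2 cannot.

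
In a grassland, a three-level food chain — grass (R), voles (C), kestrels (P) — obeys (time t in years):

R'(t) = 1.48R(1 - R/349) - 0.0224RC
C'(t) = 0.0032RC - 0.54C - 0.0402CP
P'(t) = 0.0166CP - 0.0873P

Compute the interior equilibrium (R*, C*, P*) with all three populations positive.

R* ≈ 321, C* ≈ 5.26, P* ≈ 12.1

From dP/dt = 0: 0.0166C* = 0.0873, so C* = 5.26.
From dR/dt = 0: 1.48(1 - R*/349) = 0.0224·5.26, giving R* = 349·(1 - 0.0796) = 321.
From dC/dt = 0: 0.0032·321 - 0.54 = 0.0402P*, so P* = 0.488/0.0402 = 12.1.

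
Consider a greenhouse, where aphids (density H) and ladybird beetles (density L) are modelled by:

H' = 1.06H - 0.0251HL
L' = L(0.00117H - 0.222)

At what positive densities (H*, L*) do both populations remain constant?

H* ≈ 190, L* ≈ 42.2

Set dL/dt = 0 with L > 0: 0.00117H - 0.222 = 0, so H* = 0.222/0.00117 = 190.
Set dH/dt = 0 with H > 0: 1.06 - 0.0251L = 0, so L* = 1.06/0.0251 = 42.2.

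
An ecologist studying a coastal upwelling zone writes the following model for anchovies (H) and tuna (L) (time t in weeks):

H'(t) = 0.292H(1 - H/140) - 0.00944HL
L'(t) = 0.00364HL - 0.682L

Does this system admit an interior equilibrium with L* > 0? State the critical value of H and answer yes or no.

The predator equation gives dL/dt > 0 only when H > 0.682/0.00364 = 187.
Without the predator, H → K = 140. Since 140 < 187, the predator cannot invade.

Threshold H = 187; K < 187, so no, the predator goes extinct.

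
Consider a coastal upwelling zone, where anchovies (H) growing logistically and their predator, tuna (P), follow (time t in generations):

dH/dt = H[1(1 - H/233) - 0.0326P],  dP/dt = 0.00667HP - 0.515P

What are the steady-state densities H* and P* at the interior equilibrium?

H* ≈ 77.2, P* ≈ 20.5

From dP/dt = 0 with P > 0: 0.00667H* = 0.515, so H* = 77.2.
Substitute into dH/dt = 0: 1(1 - 77.2/233) = 0.0326P*.
The bracket is 0.669, giving P* = 0.669/0.0326 = 20.5.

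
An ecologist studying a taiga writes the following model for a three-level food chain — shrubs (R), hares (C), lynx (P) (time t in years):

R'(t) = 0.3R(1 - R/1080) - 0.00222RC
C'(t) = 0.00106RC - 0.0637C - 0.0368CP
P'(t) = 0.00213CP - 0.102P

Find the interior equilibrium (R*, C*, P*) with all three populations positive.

From dP/dt = 0: 0.00213C* = 0.102, so C* = 47.9.
From dR/dt = 0: 0.3(1 - R*/1080) = 0.00222·47.9, giving R* = 1080·(1 - 0.354) = 697.
From dC/dt = 0: 0.00106·697 - 0.0637 = 0.0368P*, so P* = 0.675/0.0368 = 18.4.

R* ≈ 697, C* ≈ 47.9, P* ≈ 18.4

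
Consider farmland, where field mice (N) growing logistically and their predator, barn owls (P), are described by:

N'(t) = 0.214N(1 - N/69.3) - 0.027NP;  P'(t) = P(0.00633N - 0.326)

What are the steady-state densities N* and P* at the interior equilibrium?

N* ≈ 51.5, P* ≈ 2.04

From dP/dt = 0 with P > 0: 0.00633N* = 0.326, so N* = 51.5.
Substitute into dN/dt = 0: 0.214(1 - 51.5/69.3) = 0.027P*.
The bracket is 0.257, giving P* = 0.055/0.027 = 2.04.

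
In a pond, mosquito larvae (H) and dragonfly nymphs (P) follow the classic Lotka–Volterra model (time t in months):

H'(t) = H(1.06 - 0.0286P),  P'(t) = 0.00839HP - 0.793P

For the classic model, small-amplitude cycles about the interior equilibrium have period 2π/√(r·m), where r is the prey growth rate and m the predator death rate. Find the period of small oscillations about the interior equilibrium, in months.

T ≈ 6.85 months

Here r = 1.06 and m = 0.793, so r·m = 0.841.
ω = √0.841 = 0.917 per month, hence T = 2π/ω ≈ 6.85 months.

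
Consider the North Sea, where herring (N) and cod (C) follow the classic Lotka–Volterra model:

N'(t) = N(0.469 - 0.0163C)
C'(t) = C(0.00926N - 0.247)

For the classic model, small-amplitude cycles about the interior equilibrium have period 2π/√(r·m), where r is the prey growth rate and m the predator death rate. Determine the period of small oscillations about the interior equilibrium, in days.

T ≈ 18.5 days

Here r = 0.469 and m = 0.247, so r·m = 0.116.
ω = √0.116 = 0.34 per day, hence T = 2π/ω ≈ 18.5 days.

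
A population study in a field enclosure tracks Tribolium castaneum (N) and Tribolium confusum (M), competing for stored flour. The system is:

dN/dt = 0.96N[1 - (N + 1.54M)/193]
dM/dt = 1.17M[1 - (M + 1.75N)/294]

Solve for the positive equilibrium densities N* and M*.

Setting both brackets to zero gives the nullclines N + 1.54M = 193 and 1.75N + M = 294.
Substituting M = 294 - 1.75N into the first: N(1 - 1.54·1.75) = 193 - 1.54·294.
So N* = -260/-1.7 = 153, and then M* = 294 - 1.75·153 = 25.8.

N* ≈ 153, M* ≈ 25.8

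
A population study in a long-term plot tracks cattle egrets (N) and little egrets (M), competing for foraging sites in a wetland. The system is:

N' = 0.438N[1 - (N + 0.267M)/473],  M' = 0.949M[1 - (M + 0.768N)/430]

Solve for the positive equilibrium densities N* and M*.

Setting both brackets to zero gives the nullclines N + 0.267M = 473 and 0.768N + M = 430.
Substituting M = 430 - 0.768N into the first: N(1 - 0.267·0.768) = 473 - 0.267·430.
So N* = 358/0.795 = 451, and then M* = 430 - 0.768·451 = 84.

N* ≈ 451, M* ≈ 84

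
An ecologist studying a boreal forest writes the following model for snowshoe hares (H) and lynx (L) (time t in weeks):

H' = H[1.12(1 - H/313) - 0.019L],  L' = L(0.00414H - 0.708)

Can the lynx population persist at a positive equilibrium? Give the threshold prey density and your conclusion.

Threshold H = 171; K > 171, so yes, the predator persists.

The predator equation gives dL/dt > 0 only when H > 0.708/0.00414 = 171.
Without the predator, H → K = 313. Since 313 > 171, the predator can invade and persist.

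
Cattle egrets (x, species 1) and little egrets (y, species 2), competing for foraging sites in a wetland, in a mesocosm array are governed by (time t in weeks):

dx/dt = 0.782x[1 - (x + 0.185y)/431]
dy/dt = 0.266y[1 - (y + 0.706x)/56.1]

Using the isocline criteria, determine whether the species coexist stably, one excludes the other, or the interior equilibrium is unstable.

species 1 excludes species 2

Compare the nullcline intercepts: K1/α12 = 431/0.185 = 2330 > K2 = 56.1; K2/α21 = 56.1/0.706 = 79.5 < K1 = 431.
Since the inequalities point opposite ways, species 1 can invade but species 2 cannot.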